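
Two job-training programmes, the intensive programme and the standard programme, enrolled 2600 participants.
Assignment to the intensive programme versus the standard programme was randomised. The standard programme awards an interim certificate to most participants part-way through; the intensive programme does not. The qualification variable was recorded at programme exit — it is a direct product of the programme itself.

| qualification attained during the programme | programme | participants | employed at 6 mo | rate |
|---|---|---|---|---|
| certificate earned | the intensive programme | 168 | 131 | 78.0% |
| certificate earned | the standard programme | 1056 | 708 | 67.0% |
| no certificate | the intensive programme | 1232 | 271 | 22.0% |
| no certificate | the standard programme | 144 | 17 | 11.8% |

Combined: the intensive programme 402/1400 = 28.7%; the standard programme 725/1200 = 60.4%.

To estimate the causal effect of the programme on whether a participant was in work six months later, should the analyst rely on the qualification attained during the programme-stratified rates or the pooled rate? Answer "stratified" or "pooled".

The distribution of qualification attained during the programme is itself part of what the programme does — it is an intermediate outcome. Holding it fixed would remove that part of the effect; the total effect is the pooled difference.
Pooled: the intensive programme 28.7% vs the standard programme 60.4%; the standard programme is higher overall.

pooled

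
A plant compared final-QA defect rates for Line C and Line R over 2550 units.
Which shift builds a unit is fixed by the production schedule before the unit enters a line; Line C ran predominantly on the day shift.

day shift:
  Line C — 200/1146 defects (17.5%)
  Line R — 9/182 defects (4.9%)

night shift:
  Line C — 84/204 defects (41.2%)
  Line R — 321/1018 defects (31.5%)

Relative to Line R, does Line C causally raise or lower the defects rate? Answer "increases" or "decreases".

increases

The shift-specific comparison favours Line R throughout, but the pooled figures favour Line C. The question is whether to condition on shift.
Here shift is a common cause — it drives both which line a case falls under and the outcome. The crude comparison mixes populations; the stratum-specific rates are the causally relevant ones.
Within each level — day shift: 17.5% vs 4.9%; night shift: 41.2% vs 31.5% — Line R is lower every time.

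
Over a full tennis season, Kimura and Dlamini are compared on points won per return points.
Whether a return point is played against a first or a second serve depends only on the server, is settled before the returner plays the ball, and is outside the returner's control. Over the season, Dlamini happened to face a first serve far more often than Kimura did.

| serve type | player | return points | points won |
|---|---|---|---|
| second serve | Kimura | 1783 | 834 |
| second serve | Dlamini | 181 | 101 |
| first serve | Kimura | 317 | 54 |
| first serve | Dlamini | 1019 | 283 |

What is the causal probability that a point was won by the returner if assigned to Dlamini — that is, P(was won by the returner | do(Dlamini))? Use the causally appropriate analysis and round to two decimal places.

Nothing the player does changes serve type; the imbalance is an allocation artefact. With serve type also predicting the outcome, the pooled figure is confounded, and the within-stratum comparison is the causal one.
Standardising Dlamini to the population serve type mix: 0.595·101/181 + 0.405·283/1019 = 0.445.

0.44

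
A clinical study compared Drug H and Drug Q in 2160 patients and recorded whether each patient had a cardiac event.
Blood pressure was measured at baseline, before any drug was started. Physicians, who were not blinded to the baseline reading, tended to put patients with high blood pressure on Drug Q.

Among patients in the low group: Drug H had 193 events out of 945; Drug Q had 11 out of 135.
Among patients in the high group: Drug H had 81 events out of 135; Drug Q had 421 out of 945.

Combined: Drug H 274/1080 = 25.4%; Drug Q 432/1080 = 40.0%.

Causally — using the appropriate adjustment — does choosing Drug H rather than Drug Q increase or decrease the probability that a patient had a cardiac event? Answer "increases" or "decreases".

Within every blood pressure level Drug Q has the lower rate, yet pooled Drug H does — Simpson's reversal.
Blood pressure is set before the drug has any effect — it is not caused by the drug — and it independently drives the outcome. That makes it a confounder, so the causal comparison is within blood pressure levels.
Within each level — low: 20.4% vs 8.1%; high: 60.0% vs 44.6% — Drug Q is lower every time.

increases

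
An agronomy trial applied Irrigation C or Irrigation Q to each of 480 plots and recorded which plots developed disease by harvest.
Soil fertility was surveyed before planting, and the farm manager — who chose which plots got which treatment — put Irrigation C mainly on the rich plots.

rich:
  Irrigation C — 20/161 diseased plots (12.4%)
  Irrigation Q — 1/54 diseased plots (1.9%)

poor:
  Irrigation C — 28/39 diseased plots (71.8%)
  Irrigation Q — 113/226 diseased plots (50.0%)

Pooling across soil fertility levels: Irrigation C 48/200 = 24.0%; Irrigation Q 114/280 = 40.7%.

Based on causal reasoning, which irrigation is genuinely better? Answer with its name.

Irrigation Q

The soil fertility-specific comparison favours Irrigation Q throughout, but the pooled figures favour Irrigation C. The question is whether to condition on soil fertility.
The imbalance in soil fertility arose from how plots were allocated, not from anything the irrigation did; and soil fertility independently affects the outcome. The pooled gap is confounded — condition on soil fertility.
Within each level — rich: 12.4% vs 1.9%; poor: 71.8% vs 50.0% — Irrigation Q is lower every time.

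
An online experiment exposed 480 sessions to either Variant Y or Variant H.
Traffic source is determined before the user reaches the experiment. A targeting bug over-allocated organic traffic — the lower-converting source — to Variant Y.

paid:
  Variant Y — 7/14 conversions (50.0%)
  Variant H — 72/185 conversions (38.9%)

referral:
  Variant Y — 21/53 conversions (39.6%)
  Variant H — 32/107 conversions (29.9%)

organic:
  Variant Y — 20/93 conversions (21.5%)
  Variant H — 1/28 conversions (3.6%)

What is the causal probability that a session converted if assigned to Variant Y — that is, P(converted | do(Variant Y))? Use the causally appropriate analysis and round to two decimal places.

Traffic source is set before the variant has any effect — it is not caused by the variant — and it independently drives the outcome. That makes it a confounder, so the causal comparison is within traffic source levels.
Standardising Variant Y to the population traffic source mix: 0.415·7/14 + 0.333·21/53 + 0.252·20/93 = 0.394.

0.39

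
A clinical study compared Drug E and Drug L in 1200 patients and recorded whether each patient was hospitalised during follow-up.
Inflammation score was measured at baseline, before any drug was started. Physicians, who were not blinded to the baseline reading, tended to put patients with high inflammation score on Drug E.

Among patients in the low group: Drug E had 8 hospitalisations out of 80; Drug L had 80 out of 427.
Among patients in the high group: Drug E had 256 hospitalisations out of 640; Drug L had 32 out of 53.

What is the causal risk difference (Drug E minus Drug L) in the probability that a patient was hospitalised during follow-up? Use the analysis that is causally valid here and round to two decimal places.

Within every inflammation score level Drug E has the lower rate, yet pooled Drug L does — Simpson's reversal.
Since inflammation score is a pre-existing factor (not a product of the drug) and it affects the outcome on its own, it is a confounder. The stratified rates, not the pooled rate, identify the causal effect.
Adjusting over the population distribution of inflammation score: 0.422·(0.100−0.187) + 0.578·(0.400−0.604) = -0.155.

-0.15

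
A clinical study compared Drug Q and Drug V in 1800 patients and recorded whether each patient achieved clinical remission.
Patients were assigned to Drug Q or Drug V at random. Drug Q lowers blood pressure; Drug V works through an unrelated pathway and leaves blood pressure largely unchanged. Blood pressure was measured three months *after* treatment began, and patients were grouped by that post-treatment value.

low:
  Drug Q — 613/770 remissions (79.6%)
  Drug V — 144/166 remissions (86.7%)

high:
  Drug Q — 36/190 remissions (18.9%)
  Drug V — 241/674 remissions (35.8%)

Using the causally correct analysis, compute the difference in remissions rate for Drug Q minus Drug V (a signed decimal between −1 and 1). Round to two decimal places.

+0.22

The distribution of blood pressure is itself part of what the drug does — it is an intermediate outcome. Holding it fixed would remove that part of the effect; the total effect is the pooled difference.
The causal difference is the pooled difference: 0.676 − 0.458 = +0.218.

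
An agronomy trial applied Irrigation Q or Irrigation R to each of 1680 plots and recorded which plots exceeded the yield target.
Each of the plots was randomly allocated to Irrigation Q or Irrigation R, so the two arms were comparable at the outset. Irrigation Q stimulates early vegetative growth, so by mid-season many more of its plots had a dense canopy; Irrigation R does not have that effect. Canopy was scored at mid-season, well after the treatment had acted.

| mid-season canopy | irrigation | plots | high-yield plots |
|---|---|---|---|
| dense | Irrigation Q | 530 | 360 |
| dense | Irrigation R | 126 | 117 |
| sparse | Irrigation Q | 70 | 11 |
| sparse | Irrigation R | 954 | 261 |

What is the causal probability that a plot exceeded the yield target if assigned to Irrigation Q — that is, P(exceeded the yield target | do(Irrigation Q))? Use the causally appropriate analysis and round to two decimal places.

0.62

Mid-season canopy lies on the pathway irrigation → mid-season canopy → outcome, so adjusting for it blocks the indirect effect. For the total causal effect of irrigation, use the unadjusted pooled rates.
So P(outcome | do(Irrigation Q)) is just the pooled rate for Irrigation Q: 371/600 = 0.618.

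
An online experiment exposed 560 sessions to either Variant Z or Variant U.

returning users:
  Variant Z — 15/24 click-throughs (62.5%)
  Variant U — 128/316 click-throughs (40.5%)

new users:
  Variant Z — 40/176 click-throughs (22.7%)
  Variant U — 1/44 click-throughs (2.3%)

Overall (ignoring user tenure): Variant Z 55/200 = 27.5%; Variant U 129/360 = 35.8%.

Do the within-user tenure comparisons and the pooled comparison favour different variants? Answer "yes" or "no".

yes

Within each user tenure level (returning users 62.5% vs 40.5%; new users 22.7% vs 2.3%), Variant Z has the higher rate every time. Pooled: 27.5% vs 35.8% — Variant U has the higher rate overall. The two comparisons disagree.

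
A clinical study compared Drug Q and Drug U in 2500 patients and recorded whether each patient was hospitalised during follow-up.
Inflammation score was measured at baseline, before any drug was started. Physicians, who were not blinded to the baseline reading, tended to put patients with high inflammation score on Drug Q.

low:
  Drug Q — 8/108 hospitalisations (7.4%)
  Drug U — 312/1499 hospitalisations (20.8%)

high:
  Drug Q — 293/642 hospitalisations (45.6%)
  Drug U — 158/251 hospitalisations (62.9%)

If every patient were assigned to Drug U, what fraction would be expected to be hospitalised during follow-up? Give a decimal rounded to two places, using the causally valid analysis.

0.36

The inflammation score-specific comparison favours Drug Q throughout, but the pooled figures favour Drug U. The question is whether to condition on inflammation score.
Inflammation score is set before the drug has any effect — it is not caused by the drug — and it independently drives the outcome. That makes it a confounder, so the causal comparison is within inflammation score levels.
Standardising Drug U to the population inflammation score mix: 0.643·312/1499 + 0.357·158/251 = 0.359.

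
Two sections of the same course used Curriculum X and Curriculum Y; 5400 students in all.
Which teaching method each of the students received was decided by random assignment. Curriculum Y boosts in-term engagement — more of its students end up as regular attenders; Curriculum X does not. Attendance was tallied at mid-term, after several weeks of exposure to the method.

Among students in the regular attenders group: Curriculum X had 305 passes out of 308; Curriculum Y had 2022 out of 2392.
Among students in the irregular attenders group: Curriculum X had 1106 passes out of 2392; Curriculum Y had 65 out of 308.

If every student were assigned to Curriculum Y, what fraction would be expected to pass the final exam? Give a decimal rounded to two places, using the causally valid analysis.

0.77

The distribution of mid-term attendance is itself part of what the teaching method does — it is an intermediate outcome. Holding it fixed would remove that part of the effect; the total effect is the pooled difference.
So P(outcome | do(Curriculum Y)) is just the pooled rate for Curriculum Y: 2087/2700 = 0.773.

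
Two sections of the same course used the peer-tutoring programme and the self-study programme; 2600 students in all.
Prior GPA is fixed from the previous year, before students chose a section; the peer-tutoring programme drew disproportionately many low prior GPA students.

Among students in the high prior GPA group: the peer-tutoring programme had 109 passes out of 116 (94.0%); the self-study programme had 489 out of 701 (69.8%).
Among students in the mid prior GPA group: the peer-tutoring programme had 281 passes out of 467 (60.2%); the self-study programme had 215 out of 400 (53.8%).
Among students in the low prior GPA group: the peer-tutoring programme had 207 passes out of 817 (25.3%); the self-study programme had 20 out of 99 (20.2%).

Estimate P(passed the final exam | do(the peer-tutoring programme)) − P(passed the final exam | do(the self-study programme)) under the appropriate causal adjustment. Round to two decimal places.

+0.12

the peer-tutoring programme is higher inside every prior GPA band stratum but the self-study programme is higher in aggregate. Whether to stratify depends on how prior GPA band relates to the teaching method.
Here prior GPA band is a common cause — it drives both which teaching method a case falls under and the outcome. The crude comparison mixes populations; the stratum-specific rates are the causally relevant ones.
Adjusting over the population distribution of prior GPA band: 0.314·(0.940−0.698) + 0.333·(0.602−0.537) + 0.352·(0.253−0.202) = +0.116.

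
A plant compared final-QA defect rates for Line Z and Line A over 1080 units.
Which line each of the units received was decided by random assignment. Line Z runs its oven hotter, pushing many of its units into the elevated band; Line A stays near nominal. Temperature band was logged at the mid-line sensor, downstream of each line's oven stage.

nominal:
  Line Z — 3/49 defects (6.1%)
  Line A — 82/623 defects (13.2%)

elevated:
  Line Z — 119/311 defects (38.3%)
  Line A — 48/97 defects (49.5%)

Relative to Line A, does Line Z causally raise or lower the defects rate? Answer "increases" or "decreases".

increases

The in-process temperature band-specific comparison favours Line Z throughout, but the pooled figures favour Line A. The question is whether to condition on in-process temperature band.
In-process temperature band here is a post-treatment variable shaped by the line; conditioning on it would introduce bias rather than remove it. The overall comparison is the causal one.
Pooled: Line Z 33.9% vs Line A 18.1%; Line A is lower overall.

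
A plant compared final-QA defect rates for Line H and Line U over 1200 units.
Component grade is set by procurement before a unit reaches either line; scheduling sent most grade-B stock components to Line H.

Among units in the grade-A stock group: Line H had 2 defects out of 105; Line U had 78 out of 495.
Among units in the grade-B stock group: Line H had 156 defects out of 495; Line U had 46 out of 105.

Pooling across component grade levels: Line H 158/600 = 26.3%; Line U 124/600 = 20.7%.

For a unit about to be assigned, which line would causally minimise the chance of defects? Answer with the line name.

Since component grade is a pre-existing factor (not a product of the line) and it affects the outcome on its own, it is a confounder. The stratified rates, not the pooled rate, identify the causal effect.
Within each level — grade-A stock: 1.9% vs 15.8%; grade-B stock: 31.5% vs 43.8% — Line H is lower every time.

Line H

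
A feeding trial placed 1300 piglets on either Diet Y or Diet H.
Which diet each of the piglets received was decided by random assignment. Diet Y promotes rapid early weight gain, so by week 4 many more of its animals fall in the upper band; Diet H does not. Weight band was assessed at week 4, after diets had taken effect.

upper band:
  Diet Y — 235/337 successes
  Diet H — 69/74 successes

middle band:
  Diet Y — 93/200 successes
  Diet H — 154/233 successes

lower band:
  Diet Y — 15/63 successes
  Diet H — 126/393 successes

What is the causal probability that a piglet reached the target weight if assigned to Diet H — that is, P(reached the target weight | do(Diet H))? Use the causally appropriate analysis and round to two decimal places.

0.50

Stratifying would compare diets among piglets the diets themselves sorted into week-4 weight band groups — a form of selection on an intermediate. The unconditioned pooled rates give the total causal effect.
So P(outcome | do(Diet H)) is just the pooled rate for Diet H: 349/700 = 0.499.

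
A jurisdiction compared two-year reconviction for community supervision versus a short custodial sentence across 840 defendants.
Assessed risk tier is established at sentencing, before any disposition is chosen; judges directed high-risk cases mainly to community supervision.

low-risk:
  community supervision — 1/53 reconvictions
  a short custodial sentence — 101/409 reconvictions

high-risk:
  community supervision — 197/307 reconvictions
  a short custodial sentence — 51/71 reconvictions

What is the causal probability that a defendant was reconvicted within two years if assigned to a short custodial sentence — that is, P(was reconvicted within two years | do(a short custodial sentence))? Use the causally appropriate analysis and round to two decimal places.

0.46

Here assessed risk tier is a common cause — it drives both which disposition a case falls under and the outcome. The crude comparison mixes populations; the stratum-specific rates are the causally relevant ones.
Standardising a short custodial sentence to the population assessed risk tier mix: 0.550·101/409 + 0.450·51/71 = 0.459.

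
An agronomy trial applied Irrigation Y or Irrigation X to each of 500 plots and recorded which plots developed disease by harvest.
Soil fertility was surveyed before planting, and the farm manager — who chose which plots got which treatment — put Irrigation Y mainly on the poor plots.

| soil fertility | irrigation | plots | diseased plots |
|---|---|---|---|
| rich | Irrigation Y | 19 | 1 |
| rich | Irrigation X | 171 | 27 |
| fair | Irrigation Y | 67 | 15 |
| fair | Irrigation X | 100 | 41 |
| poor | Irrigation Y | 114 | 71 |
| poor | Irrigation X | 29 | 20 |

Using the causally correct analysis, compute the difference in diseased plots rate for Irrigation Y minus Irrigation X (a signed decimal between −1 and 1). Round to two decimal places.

-0.12

The imbalance in soil fertility arose from how plots were allocated, not from anything the irrigation did; and soil fertility independently affects the outcome. The pooled gap is confounded — condition on soil fertility.
Adjusting over the population distribution of soil fertility: 0.380·(0.053−0.158) + 0.334·(0.224−0.410) + 0.286·(0.623−0.690) = -0.121.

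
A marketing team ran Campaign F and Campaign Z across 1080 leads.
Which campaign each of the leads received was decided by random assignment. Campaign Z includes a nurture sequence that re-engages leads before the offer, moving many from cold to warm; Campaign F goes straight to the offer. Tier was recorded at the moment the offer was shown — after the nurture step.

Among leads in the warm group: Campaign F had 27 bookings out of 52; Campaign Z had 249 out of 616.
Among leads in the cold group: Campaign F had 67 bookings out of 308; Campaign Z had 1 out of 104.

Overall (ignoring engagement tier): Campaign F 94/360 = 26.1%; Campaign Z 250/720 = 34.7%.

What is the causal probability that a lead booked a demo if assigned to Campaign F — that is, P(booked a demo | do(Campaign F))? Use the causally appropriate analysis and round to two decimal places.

0.26

Within every engagement tier level Campaign F has the higher rate, yet pooled Campaign Z does — Simpson's reversal.
Engagement tier lies on the pathway campaign → engagement tier → outcome, so adjusting for it blocks the indirect effect. For the total causal effect of campaign, use the unadjusted pooled rates.
So P(outcome | do(Campaign F)) is just the pooled rate for Campaign F: 94/360 = 0.261.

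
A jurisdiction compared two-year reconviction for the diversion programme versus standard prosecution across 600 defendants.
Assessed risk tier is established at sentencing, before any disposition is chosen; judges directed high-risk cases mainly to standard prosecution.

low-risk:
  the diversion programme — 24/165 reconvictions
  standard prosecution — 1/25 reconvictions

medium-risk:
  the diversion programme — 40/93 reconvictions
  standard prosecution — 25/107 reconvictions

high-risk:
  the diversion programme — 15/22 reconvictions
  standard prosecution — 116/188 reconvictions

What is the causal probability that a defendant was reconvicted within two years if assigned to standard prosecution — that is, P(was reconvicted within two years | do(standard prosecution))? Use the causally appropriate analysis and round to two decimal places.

0.31

The stratified and pooled comparisons disagree (standard prosecution wins within each assessed risk tier; the diversion programme wins overall), so the answer turns on the causal role of assessed risk tier.
Since assessed risk tier is a pre-existing factor (not a product of the disposition) and it affects the outcome on its own, it is a confounder. The stratified rates, not the pooled rate, identify the causal effect.
Standardising standard prosecution to the population assessed risk tier mix: 0.317·1/25 + 0.333·25/107 + 0.350·116/188 = 0.307.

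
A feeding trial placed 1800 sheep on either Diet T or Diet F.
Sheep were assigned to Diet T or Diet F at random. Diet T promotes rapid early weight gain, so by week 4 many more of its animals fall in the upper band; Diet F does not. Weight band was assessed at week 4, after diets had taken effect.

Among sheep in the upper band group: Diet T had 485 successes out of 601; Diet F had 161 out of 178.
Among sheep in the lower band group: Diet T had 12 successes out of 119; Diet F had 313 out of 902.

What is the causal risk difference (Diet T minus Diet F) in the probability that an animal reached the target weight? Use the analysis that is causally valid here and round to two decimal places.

Diet F is higher inside every week-4 weight band stratum but Diet T is higher in aggregate. Whether to stratify depends on how week-4 weight band relates to the diet.
The distribution of week-4 weight band is itself part of what the diet does — it is an intermediate outcome. Holding it fixed would remove that part of the effect; the total effect is the pooled difference.
The causal difference is the pooled difference: 0.690 − 0.439 = +0.251.

+0.25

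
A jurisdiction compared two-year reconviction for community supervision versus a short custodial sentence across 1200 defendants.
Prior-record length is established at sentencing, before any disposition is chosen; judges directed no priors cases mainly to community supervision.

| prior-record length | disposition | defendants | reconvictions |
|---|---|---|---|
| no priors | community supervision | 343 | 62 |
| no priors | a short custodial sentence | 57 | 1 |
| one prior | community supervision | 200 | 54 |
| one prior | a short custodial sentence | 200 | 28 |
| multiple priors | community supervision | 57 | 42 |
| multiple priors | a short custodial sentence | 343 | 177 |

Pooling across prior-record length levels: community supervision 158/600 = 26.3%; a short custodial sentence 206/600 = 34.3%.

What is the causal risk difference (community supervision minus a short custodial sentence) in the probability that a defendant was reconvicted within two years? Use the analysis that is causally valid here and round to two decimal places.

+0.17

Since prior-record length is a pre-existing factor (not a product of the disposition) and it affects the outcome on its own, it is a confounder. The stratified rates, not the pooled rate, identify the causal effect.
Adjusting over the population distribution of prior-record length: 0.333·(0.181−0.018) + 0.333·(0.270−0.140) + 0.333·(0.737−0.516) = +0.171.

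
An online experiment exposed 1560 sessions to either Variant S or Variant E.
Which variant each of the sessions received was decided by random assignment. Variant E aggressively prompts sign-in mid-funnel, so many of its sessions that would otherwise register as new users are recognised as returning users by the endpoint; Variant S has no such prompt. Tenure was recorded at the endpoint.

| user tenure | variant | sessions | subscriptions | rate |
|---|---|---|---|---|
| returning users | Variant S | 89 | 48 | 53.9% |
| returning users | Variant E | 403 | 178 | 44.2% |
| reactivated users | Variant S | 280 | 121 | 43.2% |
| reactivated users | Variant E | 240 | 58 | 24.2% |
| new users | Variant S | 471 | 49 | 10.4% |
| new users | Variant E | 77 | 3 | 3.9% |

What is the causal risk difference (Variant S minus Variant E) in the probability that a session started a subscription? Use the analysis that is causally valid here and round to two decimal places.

Because the variant influences user tenure, user tenure is a post-treatment mediator, not a confounder. Stratifying on it would bias the estimate; the causal effect is the crude pooled difference.
The causal difference is the pooled difference: 0.260 − 0.332 = -0.072.

-0.07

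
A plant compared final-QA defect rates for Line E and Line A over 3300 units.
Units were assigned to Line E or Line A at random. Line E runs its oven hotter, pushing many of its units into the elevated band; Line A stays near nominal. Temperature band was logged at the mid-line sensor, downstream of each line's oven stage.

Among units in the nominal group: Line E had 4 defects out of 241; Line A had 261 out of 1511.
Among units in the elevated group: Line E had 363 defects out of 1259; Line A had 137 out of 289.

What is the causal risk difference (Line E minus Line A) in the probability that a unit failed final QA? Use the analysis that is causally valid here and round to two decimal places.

+0.02

The stratified and pooled comparisons disagree (Line E wins within each in-process temperature band; Line A wins overall), so the answer turns on the causal role of in-process temperature band.
In-process temperature band is downstream of the line. One should not condition on a consequence of treatment, so the overall rates are the right comparison.
The causal difference is the pooled difference: 0.245 − 0.221 = +0.024.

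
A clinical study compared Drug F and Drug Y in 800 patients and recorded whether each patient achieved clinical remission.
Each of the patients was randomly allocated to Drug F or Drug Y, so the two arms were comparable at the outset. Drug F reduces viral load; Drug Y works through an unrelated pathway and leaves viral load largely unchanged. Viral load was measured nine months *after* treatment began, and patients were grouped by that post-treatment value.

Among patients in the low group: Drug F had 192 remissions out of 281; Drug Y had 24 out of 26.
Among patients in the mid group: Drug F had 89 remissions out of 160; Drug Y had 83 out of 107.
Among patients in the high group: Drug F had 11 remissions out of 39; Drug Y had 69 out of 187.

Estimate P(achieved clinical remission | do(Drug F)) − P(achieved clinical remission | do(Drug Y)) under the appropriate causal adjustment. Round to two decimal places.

+0.06

Drug Y is higher inside every viral load stratum but Drug F is higher in aggregate. Whether to stratify depends on how viral load relates to the drug.
Stratifying would compare drugs among patients the drugs themselves sorted into viral load groups — a form of selection on an intermediate. The unconditioned pooled rates give the total causal effect.
The causal difference is the pooled difference: 0.608 − 0.550 = +0.058.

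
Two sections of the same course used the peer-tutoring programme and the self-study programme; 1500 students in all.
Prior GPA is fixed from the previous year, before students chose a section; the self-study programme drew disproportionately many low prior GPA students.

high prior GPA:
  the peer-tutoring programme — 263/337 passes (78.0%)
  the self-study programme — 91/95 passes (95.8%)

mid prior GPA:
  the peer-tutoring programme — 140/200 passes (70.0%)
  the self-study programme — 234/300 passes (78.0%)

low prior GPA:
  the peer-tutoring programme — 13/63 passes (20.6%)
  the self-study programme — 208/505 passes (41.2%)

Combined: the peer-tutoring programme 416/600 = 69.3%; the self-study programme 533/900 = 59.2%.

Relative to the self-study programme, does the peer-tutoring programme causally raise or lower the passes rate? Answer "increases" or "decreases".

decreases

The prior GPA band-specific comparison favours the self-study programme throughout, but the pooled figures favour the peer-tutoring programme. The question is whether to condition on prior GPA band.
Prior GPA band differs across teaching methods for reasons unrelated to any effect of the teaching method itself, and it separately predicts the outcome — a classic confounder. We must compare within prior GPA band levels.
Within each level — high prior GPA: 78.0% vs 95.8%; mid prior GPA: 70.0% vs 78.0%; low prior GPA: 20.6% vs 41.2% — the self-study programme is higher every time.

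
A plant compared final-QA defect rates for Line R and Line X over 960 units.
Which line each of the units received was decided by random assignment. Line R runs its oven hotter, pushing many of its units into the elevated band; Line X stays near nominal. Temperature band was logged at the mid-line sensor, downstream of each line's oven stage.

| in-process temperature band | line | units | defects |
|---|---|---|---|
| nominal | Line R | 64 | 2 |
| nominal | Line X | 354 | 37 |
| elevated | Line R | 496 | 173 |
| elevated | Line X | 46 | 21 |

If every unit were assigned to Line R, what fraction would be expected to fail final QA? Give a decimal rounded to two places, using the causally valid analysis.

The stratified and pooled comparisons disagree (Line R wins within each in-process temperature band; Line X wins overall), so the answer turns on the causal role of in-process temperature band.
In-process temperature band here is a post-treatment variable shaped by the line; conditioning on it would introduce bias rather than remove it. The overall comparison is the causal one.
So P(outcome | do(Line R)) is just the pooled rate for Line R: 175/560 = 0.312.

0.31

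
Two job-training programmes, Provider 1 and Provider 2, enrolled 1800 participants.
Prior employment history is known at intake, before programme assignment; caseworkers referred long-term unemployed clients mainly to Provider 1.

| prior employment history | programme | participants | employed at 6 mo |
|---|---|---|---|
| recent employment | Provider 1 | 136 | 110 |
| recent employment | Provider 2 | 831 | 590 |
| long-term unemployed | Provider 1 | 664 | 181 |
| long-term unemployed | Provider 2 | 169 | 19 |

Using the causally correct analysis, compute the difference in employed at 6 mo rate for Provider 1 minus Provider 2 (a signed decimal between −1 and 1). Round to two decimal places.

+0.13

Prior employment history satisfies the back-door criterion: it is not a descendant of the programme, and it blocks the spurious path from programme to outcome. Adjusting for it (i.e., using the within-prior employment history rates) gives the causal effect.
Adjusting over the population distribution of prior employment history: 0.537·(0.809−0.710) + 0.463·(0.273−0.112) = +0.127.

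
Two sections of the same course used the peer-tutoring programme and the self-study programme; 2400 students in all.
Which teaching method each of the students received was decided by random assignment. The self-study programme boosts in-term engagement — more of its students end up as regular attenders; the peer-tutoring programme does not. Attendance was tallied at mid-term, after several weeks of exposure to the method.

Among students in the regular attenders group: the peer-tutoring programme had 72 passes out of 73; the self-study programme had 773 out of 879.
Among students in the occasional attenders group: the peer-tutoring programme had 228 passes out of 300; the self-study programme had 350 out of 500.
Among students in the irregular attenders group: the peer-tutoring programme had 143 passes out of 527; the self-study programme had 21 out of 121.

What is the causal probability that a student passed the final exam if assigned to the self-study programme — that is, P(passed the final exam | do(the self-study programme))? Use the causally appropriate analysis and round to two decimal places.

0.76

Mid-term attendance is recorded after the teaching method and is itself shifted by it — it sits on the causal path from teaching method to outcome. Conditioning on a mediator would strip out part of the effect we want; the pooled comparison gives the total causal effect.
So P(outcome | do(the self-study programme)) is just the pooled rate for the self-study programme: 1144/1500 = 0.763.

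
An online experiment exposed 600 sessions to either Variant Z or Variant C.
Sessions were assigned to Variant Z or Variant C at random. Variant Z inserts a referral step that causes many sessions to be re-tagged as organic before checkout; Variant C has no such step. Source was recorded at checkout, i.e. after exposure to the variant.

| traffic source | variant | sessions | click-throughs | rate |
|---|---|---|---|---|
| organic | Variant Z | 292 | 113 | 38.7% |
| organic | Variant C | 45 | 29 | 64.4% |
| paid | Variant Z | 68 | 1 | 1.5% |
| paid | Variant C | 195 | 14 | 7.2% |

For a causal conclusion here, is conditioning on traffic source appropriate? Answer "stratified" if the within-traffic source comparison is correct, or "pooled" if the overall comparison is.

Stratifying would compare variants among sessions the variants themselves sorted into traffic source groups — a form of selection on an intermediate. The unconditioned pooled rates give the total causal effect.
Pooled: Variant Z 31.7% vs Variant C 17.9%; Variant Z is higher overall.

pooled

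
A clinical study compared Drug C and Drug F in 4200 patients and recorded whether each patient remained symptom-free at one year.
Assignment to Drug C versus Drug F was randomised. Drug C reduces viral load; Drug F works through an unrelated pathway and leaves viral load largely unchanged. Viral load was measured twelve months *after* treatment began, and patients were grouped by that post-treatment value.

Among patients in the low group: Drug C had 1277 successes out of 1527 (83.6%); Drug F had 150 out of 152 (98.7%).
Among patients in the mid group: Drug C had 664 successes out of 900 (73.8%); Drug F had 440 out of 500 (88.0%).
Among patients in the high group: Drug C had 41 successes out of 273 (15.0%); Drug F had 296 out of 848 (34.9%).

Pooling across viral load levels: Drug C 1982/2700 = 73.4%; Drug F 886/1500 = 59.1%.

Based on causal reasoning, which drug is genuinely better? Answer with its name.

The stratified and pooled comparisons disagree (Drug F wins within each viral load; Drug C wins overall), so the answer turns on the causal role of viral load.
Because the drug influences viral load, viral load is a post-treatment mediator, not a confounder. Stratifying on it would bias the estimate; the causal effect is the crude pooled difference.
Pooled: Drug C 73.4% vs Drug F 59.1%; Drug C is higher overall.

Drug C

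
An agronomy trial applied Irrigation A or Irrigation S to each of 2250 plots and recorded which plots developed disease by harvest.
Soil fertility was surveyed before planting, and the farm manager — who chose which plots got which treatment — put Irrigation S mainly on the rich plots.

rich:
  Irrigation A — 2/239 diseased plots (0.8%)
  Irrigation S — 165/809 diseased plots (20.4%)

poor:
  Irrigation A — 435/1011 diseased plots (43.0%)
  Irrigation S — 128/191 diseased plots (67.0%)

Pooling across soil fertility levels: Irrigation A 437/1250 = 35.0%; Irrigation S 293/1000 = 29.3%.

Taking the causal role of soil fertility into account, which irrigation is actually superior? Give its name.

The stratified and pooled comparisons disagree (Irrigation A wins within each soil fertility; Irrigation S wins overall), so the answer turns on the causal role of soil fertility.
Since soil fertility is a pre-existing factor (not a product of the irrigation) and it affects the outcome on its own, it is a confounder. The stratified rates, not the pooled rate, identify the causal effect.
Within each level — rich: 0.8% vs 20.4%; poor: 43.0% vs 67.0% — Irrigation A is lower every time.

Irrigation A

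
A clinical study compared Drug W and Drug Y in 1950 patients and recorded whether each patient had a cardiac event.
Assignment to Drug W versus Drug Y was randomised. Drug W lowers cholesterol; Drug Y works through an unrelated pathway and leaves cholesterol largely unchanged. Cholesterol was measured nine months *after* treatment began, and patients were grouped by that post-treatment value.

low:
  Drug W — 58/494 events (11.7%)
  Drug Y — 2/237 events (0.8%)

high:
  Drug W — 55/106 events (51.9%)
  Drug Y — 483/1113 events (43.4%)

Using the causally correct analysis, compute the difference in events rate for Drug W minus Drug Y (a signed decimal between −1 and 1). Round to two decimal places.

-0.17

The stratified and pooled comparisons disagree (Drug Y wins within each cholesterol; Drug W wins overall), so the answer turns on the causal role of cholesterol.
Because the drug influences cholesterol, cholesterol is a post-treatment mediator, not a confounder. Stratifying on it would bias the estimate; the causal effect is the crude pooled difference.
The causal difference is the pooled difference: 0.188 − 0.359 = -0.171.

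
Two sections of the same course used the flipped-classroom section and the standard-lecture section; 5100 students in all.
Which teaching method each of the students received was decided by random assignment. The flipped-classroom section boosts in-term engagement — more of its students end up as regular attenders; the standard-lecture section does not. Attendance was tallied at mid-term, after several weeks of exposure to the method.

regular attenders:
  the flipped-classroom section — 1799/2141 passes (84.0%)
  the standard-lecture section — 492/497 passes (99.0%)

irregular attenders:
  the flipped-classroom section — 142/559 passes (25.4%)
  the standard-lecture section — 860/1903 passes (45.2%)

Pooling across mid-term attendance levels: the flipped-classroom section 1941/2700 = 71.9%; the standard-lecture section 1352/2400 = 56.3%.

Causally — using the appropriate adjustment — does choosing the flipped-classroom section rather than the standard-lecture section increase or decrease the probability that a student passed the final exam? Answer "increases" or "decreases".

increases

Mid-term attendance lies on the pathway teaching method → mid-term attendance → outcome, so adjusting for it blocks the indirect effect. For the total causal effect of teaching method, use the unadjusted pooled rates.
Pooled: the flipped-classroom section 71.9% vs the standard-lecture section 56.3%; the flipped-classroom section is higher overall.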